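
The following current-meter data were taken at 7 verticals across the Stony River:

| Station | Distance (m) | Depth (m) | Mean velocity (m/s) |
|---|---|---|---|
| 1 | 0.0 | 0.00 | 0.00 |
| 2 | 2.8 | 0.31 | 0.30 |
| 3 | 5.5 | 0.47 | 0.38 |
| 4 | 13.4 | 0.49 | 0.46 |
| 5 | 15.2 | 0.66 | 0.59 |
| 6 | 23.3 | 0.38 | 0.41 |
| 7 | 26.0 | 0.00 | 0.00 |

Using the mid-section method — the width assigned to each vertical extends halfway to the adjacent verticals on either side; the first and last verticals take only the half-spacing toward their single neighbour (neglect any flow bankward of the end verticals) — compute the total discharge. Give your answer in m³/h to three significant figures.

w_2 = (5.5 − 0.0)/2 = 2.75 m; q_2 = 0.30 × 0.31 × 2.75 = 0.2558 m³/s
w_3 = (13.4 − 2.8)/2 = 5.3 m; q_3 = 0.38 × 0.47 × 5.3 = 0.9466 m³/s
w_4 = (15.2 − 5.5)/2 = 4.85 m; q_4 = 0.46 × 0.49 × 4.85 = 1.093 m³/s
w_5 = (23.3 − 13.4)/2 = 4.95 m; q_5 = 0.59 × 0.66 × 4.95 = 1.928 m³/s
w_6 = (26.0 − 15.2)/2 = 5.4 m; q_6 = 0.41 × 0.38 × 5.4 = 0.8413 m³/s
Stations 1, 7 contribute zero (depth or velocity is 0).
Q = Σ qᵢ = 5.064 m³/s
= 5.064 × 3600 = 18230 m³/h

18200 m³/h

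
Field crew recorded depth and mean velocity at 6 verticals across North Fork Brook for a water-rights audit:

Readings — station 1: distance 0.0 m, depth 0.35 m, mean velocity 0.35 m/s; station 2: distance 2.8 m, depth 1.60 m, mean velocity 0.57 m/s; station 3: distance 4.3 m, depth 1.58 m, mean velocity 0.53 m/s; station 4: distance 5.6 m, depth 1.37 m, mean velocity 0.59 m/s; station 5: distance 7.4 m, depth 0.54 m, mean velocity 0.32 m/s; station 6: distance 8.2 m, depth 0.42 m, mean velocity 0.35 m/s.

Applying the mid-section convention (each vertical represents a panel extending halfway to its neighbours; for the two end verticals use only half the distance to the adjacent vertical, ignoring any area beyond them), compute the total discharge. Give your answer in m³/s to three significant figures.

w_1 = (2.8 − 0.0)/2 = 1.4 m; q_1 = 0.35 × 0.35 × 1.4 = 0.1715 m³/s
w_2 = (4.3 − 0.0)/2 = 2.15 m; q_2 = 0.57 × 1.60 × 2.15 = 1.961 m³/s
w_3 = (5.6 − 2.8)/2 = 1.4 m; q_3 = 0.53 × 1.58 × 1.4 = 1.172 m³/s
w_4 = (7.4 − 4.3)/2 = 1.55 m; q_4 = 0.59 × 1.37 × 1.55 = 1.253 m³/s
w_5 = (8.2 − 5.6)/2 = 1.3 m; q_5 = 0.32 × 0.54 × 1.3 = 0.2246 m³/s
w_6 = (8.2 − 7.4)/2 = 0.4 m; q_6 = 0.35 × 0.42 × 0.4 = 0.05880 m³/s
Q = Σ qᵢ = 4.841 m³/s

4.84 m³/s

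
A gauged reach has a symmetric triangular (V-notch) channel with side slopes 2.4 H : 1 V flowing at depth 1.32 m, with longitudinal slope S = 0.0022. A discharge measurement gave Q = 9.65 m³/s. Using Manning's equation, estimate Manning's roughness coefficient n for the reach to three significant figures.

0.0146

A = z·y² = 2.4×1.32² = 4.182 m²
P = 2y√(1+z²) = 2×1.32×√(1+2.4²) = 6.864 m
R = A/P = 4.182/6.864 = 0.6092 m
n = (1/Q)·A·R^(2/3)·S^(1/2) = (1/9.65) × 4.182 × 0.7187 × 0.04690 = 0.01461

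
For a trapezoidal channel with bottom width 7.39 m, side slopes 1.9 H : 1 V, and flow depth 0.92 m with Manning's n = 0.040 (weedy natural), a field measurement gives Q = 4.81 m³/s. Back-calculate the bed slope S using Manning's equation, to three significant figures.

A = (b + z·y)·y = (7.39 + 1.9×0.92)×0.92 = 8.407 m²
P = b + 2y√(1+z²) = 7.39 + 2×0.92×√(1+1.9²) = 11.34 m
R = A/P = 8.407/11.34 = 0.7413 m
S = (Q·n / (1·A·R^(2/3)))² = (4.81×0.040 / (1×8.407×0.8191))² = 0.0007807

0.000781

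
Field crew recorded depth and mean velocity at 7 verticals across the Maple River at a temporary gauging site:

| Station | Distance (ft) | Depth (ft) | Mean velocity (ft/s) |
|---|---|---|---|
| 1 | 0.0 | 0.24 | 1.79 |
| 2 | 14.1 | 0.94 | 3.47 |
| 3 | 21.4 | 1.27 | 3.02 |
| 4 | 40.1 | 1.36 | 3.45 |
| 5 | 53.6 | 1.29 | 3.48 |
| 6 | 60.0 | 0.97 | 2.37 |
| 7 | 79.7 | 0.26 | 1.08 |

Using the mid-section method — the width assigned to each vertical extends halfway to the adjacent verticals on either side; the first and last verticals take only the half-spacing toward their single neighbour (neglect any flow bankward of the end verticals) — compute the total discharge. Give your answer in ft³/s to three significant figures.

w_1 = (14.1 − 0.0)/2 = 7.05 ft; q_1 = 1.79 × 0.24 × 7.05 = 3.029 ft³/s
w_2 = (21.4 − 0.0)/2 = 10.7 ft; q_2 = 3.47 × 0.94 × 10.7 = 34.90 ft³/s
w_3 = (40.1 − 14.1)/2 = 13 ft; q_3 = 3.02 × 1.27 × 13 = 49.86 ft³/s
w_4 = (53.6 − 21.4)/2 = 16.1 ft; q_4 = 3.45 × 1.36 × 16.1 = 75.54 ft³/s
w_5 = (60.0 − 40.1)/2 = 9.95 ft; q_5 = 3.48 × 1.29 × 9.95 = 44.67 ft³/s
w_6 = (79.7 − 53.6)/2 = 13.05 ft; q_6 = 2.37 × 0.97 × 13.05 = 30.00 ft³/s
w_7 = (79.7 − 60.0)/2 = 9.85 ft; q_7 = 1.08 × 0.26 × 9.85 = 2.766 ft³/s
Q = Σ qᵢ = 240.8 ft³/s

241 ft³/s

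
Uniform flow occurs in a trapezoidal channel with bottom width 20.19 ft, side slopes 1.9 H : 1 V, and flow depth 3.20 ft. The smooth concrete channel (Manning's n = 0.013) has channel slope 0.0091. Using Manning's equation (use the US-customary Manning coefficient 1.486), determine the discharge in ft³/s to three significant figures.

1680 ft³/s

A = (b + z·y)·y = (20.19 + 1.9×3.20)×3.20 = 84.06 ft²
P = b + 2y√(1+z²) = 20.19 + 2×3.20×√(1+1.9²) = 33.93 ft
R = A/P = 84.06/33.93 = 2.477 ft
Q = (1.486/n)·A·R^(2/3)·S^(1/2) = (1.486/0.013) × 84.06 × 2.477^(2/3) × 0.0091^(1/2) = 1678 ft³/s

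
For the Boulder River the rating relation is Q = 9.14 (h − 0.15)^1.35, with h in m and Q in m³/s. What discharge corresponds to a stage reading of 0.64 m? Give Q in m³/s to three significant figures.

3.49 m³/s

Q = 9.14 × (0.64 − 0.15)^1.35 = 9.14 × 0.49^1.35 = 3.489 m³/s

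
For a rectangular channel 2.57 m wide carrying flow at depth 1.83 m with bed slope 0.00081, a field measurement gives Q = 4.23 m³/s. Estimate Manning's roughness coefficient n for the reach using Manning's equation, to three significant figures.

0.0262

A = b·y = 2.57 × 1.83 = 4.703 m²
P = b + 2y = 2.57 + 2×1.83 = 6.230 m
R = A/P = 4.703/6.230 = 0.7549 m
n = (1/Q)·A·R^(2/3)·S^(1/2) = (1/4.23) × 4.703 × 0.8291 × 0.02846 = 0.02624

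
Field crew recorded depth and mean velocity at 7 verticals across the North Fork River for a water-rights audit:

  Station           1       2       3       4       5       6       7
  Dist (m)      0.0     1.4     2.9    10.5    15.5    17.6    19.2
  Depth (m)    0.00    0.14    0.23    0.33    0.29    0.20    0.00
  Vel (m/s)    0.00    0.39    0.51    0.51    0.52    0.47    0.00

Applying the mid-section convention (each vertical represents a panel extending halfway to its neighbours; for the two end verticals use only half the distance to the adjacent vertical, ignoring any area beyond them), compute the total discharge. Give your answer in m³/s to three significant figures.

2.38 m³/s

w_2 = (2.9 − 0.0)/2 = 1.45 m; q_2 = 0.39 × 0.14 × 1.45 = 0.07917 m³/s
w_3 = (10.5 − 1.4)/2 = 4.55 m; q_3 = 0.51 × 0.23 × 4.55 = 0.5337 m³/s
w_4 = (15.5 − 2.9)/2 = 6.3 m; q_4 = 0.51 × 0.33 × 6.3 = 1.060 m³/s
w_5 = (17.6 − 10.5)/2 = 3.55 m; q_5 = 0.52 × 0.29 × 3.55 = 0.5353 m³/s
w_6 = (19.2 − 15.5)/2 = 1.85 m; q_6 = 0.47 × 0.20 × 1.85 = 0.1739 m³/s
Stations 1, 7 contribute zero (depth or velocity is 0).
Q = Σ qᵢ = 2.382 m³/s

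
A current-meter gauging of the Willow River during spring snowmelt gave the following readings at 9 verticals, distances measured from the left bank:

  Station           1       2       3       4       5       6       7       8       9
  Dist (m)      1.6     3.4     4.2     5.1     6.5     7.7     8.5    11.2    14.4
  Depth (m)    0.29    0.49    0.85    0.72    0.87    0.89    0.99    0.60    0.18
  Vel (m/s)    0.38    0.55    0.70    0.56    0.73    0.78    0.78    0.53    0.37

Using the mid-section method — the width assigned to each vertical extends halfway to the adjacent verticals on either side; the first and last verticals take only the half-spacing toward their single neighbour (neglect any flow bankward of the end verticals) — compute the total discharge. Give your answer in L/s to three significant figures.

5330 L/s

w_1 = (3.4 − 1.6)/2 = 0.9 m; q_1 = 0.38 × 0.29 × 0.9 = 0.09918 m³/s
w_2 = (4.2 − 1.6)/2 = 1.3 m; q_2 = 0.55 × 0.49 × 1.3 = 0.3504 m³/s
w_3 = (5.1 − 3.4)/2 = 0.85 m; q_3 = 0.70 × 0.85 × 0.85 = 0.5058 m³/s
w_4 = (6.5 − 4.2)/2 = 1.15 m; q_4 = 0.56 × 0.72 × 1.15 = 0.4637 m³/s
w_5 = (7.7 − 5.1)/2 = 1.3 m; q_5 = 0.73 × 0.87 × 1.3 = 0.8256 m³/s
w_6 = (8.5 − 6.5)/2 = 1 m; q_6 = 0.78 × 0.89 × 1 = 0.6942 m³/s
w_7 = (11.2 − 7.7)/2 = 1.75 m; q_7 = 0.78 × 0.99 × 1.75 = 1.351 m³/s
w_8 = (14.4 − 8.5)/2 = 2.95 m; q_8 = 0.53 × 0.60 × 2.95 = 0.9381 m³/s
w_9 = (14.4 − 11.2)/2 = 1.6 m; q_9 = 0.37 × 0.18 × 1.6 = 0.1066 m³/s
Q = Σ qᵢ = 5.335 m³/s
= 5.335 × 1000 = 5335 L/s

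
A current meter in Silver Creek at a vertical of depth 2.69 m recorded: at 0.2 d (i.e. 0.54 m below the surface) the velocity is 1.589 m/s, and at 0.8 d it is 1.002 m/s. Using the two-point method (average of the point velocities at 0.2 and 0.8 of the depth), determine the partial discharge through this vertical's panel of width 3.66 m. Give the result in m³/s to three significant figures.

12.8 m³/s

v̄ = (1.589 + 1.002) / 2 = 1.296 m/s
q = v̄ × d × w = 1.296 × 2.69 × 3.66 = 12.75 m³/s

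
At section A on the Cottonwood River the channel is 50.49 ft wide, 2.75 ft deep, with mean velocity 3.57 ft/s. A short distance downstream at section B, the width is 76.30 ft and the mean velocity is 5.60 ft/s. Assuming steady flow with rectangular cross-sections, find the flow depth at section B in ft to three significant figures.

Q = A₁V₁ = (50.49×2.75) × 3.57 = 495.7 ft³/s
d₂ = Q/(b₂ V₂) = 495.7/(76.30×5.60) = 1.160 ft

1.16 ft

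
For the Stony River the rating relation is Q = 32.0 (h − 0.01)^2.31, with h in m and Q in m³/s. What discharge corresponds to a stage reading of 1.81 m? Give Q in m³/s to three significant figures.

124 m³/s

Q = 32.0 × (1.81 − 0.01)^2.31 = 32.0 × 1.8^2.31 = 124.4 m³/s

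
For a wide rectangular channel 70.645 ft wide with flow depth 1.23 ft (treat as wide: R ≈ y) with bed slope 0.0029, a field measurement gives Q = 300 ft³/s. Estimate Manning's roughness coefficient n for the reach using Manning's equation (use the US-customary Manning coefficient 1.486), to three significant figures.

A = b·y = 70.645 × 1.23 = 86.89 ft²
Wide channel: R ≈ y = 1.23 ft
n = (1.486/Q)·A·R^(2/3)·S^(1/2) = (1.486/300) × 86.89 × 1.148 × 0.05385 = 0.02661

0.0266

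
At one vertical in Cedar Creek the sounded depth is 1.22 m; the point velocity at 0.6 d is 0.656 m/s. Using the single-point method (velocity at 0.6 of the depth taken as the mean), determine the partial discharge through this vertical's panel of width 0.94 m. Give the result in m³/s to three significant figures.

0.752 m³/s

v̄ = v₀.₆ = 0.656 m/s
q = v̄ × d × w = 0.6560 × 1.22 × 0.94 = 0.7523 m³/s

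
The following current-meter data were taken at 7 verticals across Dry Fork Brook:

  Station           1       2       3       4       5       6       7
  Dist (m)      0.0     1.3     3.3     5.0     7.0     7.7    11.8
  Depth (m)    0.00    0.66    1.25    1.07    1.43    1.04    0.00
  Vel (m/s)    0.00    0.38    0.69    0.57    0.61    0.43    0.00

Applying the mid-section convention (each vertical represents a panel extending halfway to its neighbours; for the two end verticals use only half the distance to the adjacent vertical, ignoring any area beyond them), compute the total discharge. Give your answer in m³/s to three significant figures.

5.39 m³/s

w_2 = (3.3 − 0.0)/2 = 1.65 m; q_2 = 0.38 × 0.66 × 1.65 = 0.4138 m³/s
w_3 = (5.0 − 1.3)/2 = 1.85 m; q_3 = 0.69 × 1.25 × 1.85 = 1.596 m³/s
w_4 = (7.0 − 3.3)/2 = 1.85 m; q_4 = 0.57 × 1.07 × 1.85 = 1.128 m³/s
w_5 = (7.7 − 5.0)/2 = 1.35 m; q_5 = 0.61 × 1.43 × 1.35 = 1.178 m³/s
w_6 = (11.8 − 7.0)/2 = 2.4 m; q_6 = 0.43 × 1.04 × 2.4 = 1.073 m³/s
Stations 1, 7 contribute zero (depth or velocity is 0).
Q = Σ qᵢ = 5.389 m³/s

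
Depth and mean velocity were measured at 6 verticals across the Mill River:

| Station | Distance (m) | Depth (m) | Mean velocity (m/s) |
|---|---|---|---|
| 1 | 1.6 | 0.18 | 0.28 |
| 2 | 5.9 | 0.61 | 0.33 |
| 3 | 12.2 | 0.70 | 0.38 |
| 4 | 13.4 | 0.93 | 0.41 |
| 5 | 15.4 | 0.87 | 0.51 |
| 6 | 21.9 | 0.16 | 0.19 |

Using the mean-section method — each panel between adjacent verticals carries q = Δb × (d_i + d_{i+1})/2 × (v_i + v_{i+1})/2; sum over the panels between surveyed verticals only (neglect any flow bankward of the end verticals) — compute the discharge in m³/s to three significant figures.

Panel 1-2: Δb = 4.3 m, d̄ = (0.18+0.61)/2 = 0.395, v̄ = (0.28+0.33)/2 = 0.305 → q = 4.3×0.395×0.305 = 0.5180 m³/s
Panel 2-3: Δb = 6.3 m, d̄ = (0.61+0.70)/2 = 0.655, v̄ = (0.33+0.38)/2 = 0.355 → q = 6.3×0.655×0.355 = 1.465 m³/s
Panel 3-4: Δb = 1.2 m, d̄ = (0.70+0.93)/2 = 0.815, v̄ = (0.38+0.41)/2 = 0.395 → q = 1.2×0.815×0.395 = 0.3863 m³/s
Panel 4-5: Δb = 2 m, d̄ = (0.93+0.87)/2 = 0.9, v̄ = (0.41+0.51)/2 = 0.46 → q = 2×0.9×0.46 = 0.8280 m³/s
Panel 5-6: Δb = 6.5 m, d̄ = (0.87+0.16)/2 = 0.515, v̄ = (0.51+0.19)/2 = 0.35 → q = 6.5×0.515×0.35 = 1.172 m³/s
Q = Σ q = 4.369 m³/s

4.37 m³/s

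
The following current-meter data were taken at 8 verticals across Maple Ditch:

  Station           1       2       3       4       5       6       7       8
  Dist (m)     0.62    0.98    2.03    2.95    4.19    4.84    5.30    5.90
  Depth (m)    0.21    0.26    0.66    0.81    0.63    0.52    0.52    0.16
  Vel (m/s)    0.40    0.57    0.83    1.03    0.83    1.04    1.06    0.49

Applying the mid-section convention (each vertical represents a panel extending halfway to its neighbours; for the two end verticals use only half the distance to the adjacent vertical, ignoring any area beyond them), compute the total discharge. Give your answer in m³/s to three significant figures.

2.67 m³/s

w_1 = (0.98 − 0.62)/2 = 0.18 m; q_1 = 0.40 × 0.21 × 0.18 = 0.01512 m³/s
w_2 = (2.03 − 0.62)/2 = 0.705 m; q_2 = 0.57 × 0.26 × 0.705 = 0.1045 m³/s
w_3 = (2.95 − 0.98)/2 = 0.985 m; q_3 = 0.83 × 0.66 × 0.985 = 0.5396 m³/s
w_4 = (4.19 − 2.03)/2 = 1.08 m; q_4 = 1.03 × 0.81 × 1.08 = 0.9010 m³/s
w_5 = (4.84 − 2.95)/2 = 0.945 m; q_5 = 0.83 × 0.63 × 0.945 = 0.4941 m³/s
w_6 = (5.30 − 4.19)/2 = 0.555 m; q_6 = 1.04 × 0.52 × 0.555 = 0.3001 m³/s
w_7 = (5.90 − 4.84)/2 = 0.53 m; q_7 = 1.06 × 0.52 × 0.53 = 0.2921 m³/s
w_8 = (5.90 − 5.30)/2 = 0.3 m; q_8 = 0.49 × 0.16 × 0.3 = 0.02352 m³/s
Q = Σ qᵢ = 2.670 m³/s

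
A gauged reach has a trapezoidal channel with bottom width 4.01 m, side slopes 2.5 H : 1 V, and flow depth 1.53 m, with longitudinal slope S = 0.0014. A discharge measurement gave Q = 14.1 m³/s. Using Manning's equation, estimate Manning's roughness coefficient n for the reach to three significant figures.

A = (b + z·y)·y = (4.01 + 2.5×1.53)×1.53 = 11.99 m²
P = b + 2y√(1+z²) = 4.01 + 2×1.53×√(1+2.5²) = 12.25 m
R = A/P = 11.99/12.25 = 0.9786 m
n = (1/Q)·A·R^(2/3)·S^(1/2) = (1/14.1) × 11.99 × 0.9857 × 0.03742 = 0.03136

0.0314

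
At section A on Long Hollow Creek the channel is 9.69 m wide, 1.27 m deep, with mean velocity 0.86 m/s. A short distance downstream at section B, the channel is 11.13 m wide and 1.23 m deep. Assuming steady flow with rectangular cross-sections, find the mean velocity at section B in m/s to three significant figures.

Q = A₁V₁ = (9.69×1.27) × 0.86 = 10.58 m³/s
A₂ = 11.13 × 1.23 = 13.69 m²
V₂ = Q/A₂ = 10.58/13.69 = 0.7731 m/s

0.773 m/s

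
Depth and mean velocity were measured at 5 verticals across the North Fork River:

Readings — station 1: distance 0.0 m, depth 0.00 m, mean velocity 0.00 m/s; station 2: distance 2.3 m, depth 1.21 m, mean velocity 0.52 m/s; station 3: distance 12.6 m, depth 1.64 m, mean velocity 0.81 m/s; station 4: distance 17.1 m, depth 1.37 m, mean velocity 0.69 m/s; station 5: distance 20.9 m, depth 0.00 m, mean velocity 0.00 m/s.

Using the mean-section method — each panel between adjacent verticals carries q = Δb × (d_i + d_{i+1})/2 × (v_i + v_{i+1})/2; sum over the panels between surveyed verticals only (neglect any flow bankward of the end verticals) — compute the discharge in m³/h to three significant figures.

Panel 1-2: Δb = 2.3 m, d̄ = (0.00+1.21)/2 = 0.605, v̄ = (0.00+0.52)/2 = 0.26 → q = 2.3×0.605×0.26 = 0.3618 m³/s
Panel 2-3: Δb = 10.3 m, d̄ = (1.21+1.64)/2 = 1.425, v̄ = (0.52+0.81)/2 = 0.665 → q = 10.3×1.425×0.665 = 9.761 m³/s
Panel 3-4: Δb = 4.5 m, d̄ = (1.64+1.37)/2 = 1.505, v̄ = (0.81+0.69)/2 = 0.75 → q = 4.5×1.505×0.75 = 5.079 m³/s
Panel 4-5: Δb = 3.8 m, d̄ = (1.37+0.00)/2 = 0.685, v̄ = (0.69+0.00)/2 = 0.345 → q = 3.8×0.685×0.345 = 0.8980 m³/s
Q = Σ q = 16.10 m³/s
= 16.10 × 3600 = 57960 m³/h

58000 m³/h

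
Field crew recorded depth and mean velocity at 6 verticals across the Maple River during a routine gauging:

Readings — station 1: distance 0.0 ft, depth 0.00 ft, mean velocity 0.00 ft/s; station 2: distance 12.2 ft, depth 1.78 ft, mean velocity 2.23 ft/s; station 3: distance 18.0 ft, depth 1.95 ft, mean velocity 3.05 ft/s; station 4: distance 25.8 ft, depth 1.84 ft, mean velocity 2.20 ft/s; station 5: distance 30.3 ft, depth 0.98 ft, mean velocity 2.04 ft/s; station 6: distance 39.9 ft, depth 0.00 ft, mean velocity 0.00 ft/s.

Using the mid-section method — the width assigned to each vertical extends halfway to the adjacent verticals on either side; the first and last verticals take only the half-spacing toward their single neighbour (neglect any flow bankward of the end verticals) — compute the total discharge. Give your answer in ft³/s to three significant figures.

w_2 = (18.0 − 0.0)/2 = 9 ft; q_2 = 2.23 × 1.78 × 9 = 35.72 ft³/s
w_3 = (25.8 − 12.2)/2 = 6.8 ft; q_3 = 3.05 × 1.95 × 6.8 = 40.44 ft³/s
w_4 = (30.3 − 18.0)/2 = 6.15 ft; q_4 = 2.20 × 1.84 × 6.15 = 24.90 ft³/s
w_5 = (39.9 − 25.8)/2 = 7.05 ft; q_5 = 2.04 × 0.98 × 7.05 = 14.09 ft³/s
Stations 1, 6 contribute zero (depth or velocity is 0).
Q = Σ qᵢ = 115.2 ft³/s

115 ft³/s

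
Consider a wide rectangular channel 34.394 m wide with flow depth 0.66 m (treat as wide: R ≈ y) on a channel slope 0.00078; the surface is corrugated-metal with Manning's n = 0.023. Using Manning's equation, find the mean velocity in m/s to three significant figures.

A = b·y = 34.394 × 0.66 = 22.70 m²
Wide channel: R ≈ y = 0.66 m
Q = (1/n)·A·R^(2/3)·S^(1/2) = (1/0.023) × 22.70 × 0.6600^(2/3) × 0.00078^(1/2) = 20.89 m³/s
V = Q/A = 20.89/22.70 = 0.9205 m/s

0.920 m/s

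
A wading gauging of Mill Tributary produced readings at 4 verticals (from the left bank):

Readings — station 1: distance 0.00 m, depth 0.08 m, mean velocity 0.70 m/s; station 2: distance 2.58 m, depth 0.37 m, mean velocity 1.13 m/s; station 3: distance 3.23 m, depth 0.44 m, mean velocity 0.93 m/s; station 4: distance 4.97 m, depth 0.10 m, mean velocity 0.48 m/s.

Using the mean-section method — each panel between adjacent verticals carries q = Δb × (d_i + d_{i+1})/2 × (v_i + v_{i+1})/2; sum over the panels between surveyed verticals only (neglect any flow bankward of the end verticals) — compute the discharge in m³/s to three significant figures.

Panel 1-2: Δb = 2.58 m, d̄ = (0.08+0.37)/2 = 0.225, v̄ = (0.70+1.13)/2 = 0.915 → q = 2.58×0.225×0.915 = 0.5312 m³/s
Panel 2-3: Δb = 0.65 m, d̄ = (0.37+0.44)/2 = 0.405, v̄ = (1.13+0.93)/2 = 1.03 → q = 0.65×0.405×1.03 = 0.2711 m³/s
Panel 3-4: Δb = 1.74 m, d̄ = (0.44+0.10)/2 = 0.27, v̄ = (0.93+0.48)/2 = 0.705 → q = 1.74×0.27×0.705 = 0.3312 m³/s
Q = Σ q = 1.134 m³/s

1.13 m³/s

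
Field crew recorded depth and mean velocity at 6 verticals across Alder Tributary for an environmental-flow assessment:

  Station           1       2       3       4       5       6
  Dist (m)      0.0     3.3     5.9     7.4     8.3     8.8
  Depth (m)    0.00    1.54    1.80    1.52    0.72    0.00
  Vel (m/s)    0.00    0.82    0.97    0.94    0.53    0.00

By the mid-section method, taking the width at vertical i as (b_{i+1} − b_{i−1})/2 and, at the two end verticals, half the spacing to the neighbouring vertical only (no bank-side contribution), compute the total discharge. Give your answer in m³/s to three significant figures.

w_2 = (5.9 − 0.0)/2 = 2.95 m; q_2 = 0.82 × 1.54 × 2.95 = 3.725 m³/s
w_3 = (7.4 − 3.3)/2 = 2.05 m; q_3 = 0.97 × 1.80 × 2.05 = 3.579 m³/s
w_4 = (8.3 − 5.9)/2 = 1.2 m; q_4 = 0.94 × 1.52 × 1.2 = 1.715 m³/s
w_5 = (8.8 − 7.4)/2 = 0.7 m; q_5 = 0.53 × 0.72 × 0.7 = 0.2671 m³/s
Stations 1, 6 contribute zero (depth or velocity is 0).
Q = Σ qᵢ = 9.286 m³/s

9.29 m³/s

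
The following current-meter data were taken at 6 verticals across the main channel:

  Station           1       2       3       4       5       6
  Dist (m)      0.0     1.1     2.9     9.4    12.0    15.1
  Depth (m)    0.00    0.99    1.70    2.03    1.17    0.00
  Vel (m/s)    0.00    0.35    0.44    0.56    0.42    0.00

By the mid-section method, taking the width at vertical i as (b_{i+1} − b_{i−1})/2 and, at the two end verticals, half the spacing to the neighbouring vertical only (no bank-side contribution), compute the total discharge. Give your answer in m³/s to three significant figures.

10.2 m³/s

w_2 = (2.9 − 0.0)/2 = 1.45 m; q_2 = 0.35 × 0.99 × 1.45 = 0.5024 m³/s
w_3 = (9.4 − 1.1)/2 = 4.15 m; q_3 = 0.44 × 1.70 × 4.15 = 3.104 m³/s
w_4 = (12.0 − 2.9)/2 = 4.55 m; q_4 = 0.56 × 2.03 × 4.55 = 5.172 m³/s
w_5 = (15.1 − 9.4)/2 = 2.85 m; q_5 = 0.42 × 1.17 × 2.85 = 1.400 m³/s
Stations 1, 6 contribute zero (depth or velocity is 0).
Q = Σ qᵢ = 10.18 m³/s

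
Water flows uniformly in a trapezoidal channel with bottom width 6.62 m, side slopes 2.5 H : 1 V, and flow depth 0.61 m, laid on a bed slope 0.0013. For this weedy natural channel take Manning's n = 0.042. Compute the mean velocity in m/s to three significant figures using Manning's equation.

A = (b + z·y)·y = (6.62 + 2.5×0.61)×0.61 = 4.968 m²
P = b + 2y√(1+z²) = 6.62 + 2×0.61×√(1+2.5²) = 9.905 m
R = A/P = 4.968/9.905 = 0.5016 m
Q = (1/n)·A·R^(2/3)·S^(1/2) = (1/0.042) × 4.968 × 0.5016^(2/3) × 0.0013^(1/2) = 2.693 m³/s
V = Q/A = 2.693/4.968 = 0.5420 m/s

0.542 m/s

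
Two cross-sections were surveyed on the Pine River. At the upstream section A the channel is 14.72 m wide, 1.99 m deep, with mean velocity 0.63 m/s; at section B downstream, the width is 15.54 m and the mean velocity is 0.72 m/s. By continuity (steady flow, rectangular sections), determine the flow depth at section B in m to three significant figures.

Q = A₁V₁ = (14.72×1.99) × 0.63 = 18.45 m³/s
d₂ = Q/(b₂ V₂) = 18.45/(15.54×0.72) = 1.649 m

1.65 m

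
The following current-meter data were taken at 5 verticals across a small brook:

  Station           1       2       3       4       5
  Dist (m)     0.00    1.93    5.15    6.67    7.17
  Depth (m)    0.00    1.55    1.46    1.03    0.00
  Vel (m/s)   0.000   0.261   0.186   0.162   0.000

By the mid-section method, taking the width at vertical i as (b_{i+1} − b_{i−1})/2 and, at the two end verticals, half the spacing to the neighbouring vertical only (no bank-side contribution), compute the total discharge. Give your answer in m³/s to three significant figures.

1.85 m³/s

w_2 = (5.15 − 0.00)/2 = 2.575 m; q_2 = 0.261 × 1.55 × 2.575 = 1.042 m³/s
w_3 = (6.67 − 1.93)/2 = 2.37 m; q_3 = 0.186 × 1.46 × 2.37 = 0.6436 m³/s
w_4 = (7.17 − 5.15)/2 = 1.01 m; q_4 = 0.162 × 1.03 × 1.01 = 0.1685 m³/s
Stations 1, 5 contribute zero (depth or velocity is 0).
Q = Σ qᵢ = 1.854 m³/s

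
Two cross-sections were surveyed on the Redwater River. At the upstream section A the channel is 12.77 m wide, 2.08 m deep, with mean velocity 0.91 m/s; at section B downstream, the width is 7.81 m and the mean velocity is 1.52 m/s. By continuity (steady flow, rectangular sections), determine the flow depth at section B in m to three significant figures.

2.04 m

Q = A₁V₁ = (12.77×2.08) × 0.91 = 24.17 m³/s
d₂ = Q/(b₂ V₂) = 24.17/(7.81×1.52) = 2.036 m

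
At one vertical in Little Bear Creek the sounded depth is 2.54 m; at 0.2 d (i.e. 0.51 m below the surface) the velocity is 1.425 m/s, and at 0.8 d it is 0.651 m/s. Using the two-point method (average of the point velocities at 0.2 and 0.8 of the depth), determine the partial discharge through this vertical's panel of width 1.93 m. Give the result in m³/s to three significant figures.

5.09 m³/s

v̄ = (1.425 + 0.651) / 2 = 1.038 m/s
q = v̄ × d × w = 1.038 × 2.54 × 1.93 = 5.088 m³/s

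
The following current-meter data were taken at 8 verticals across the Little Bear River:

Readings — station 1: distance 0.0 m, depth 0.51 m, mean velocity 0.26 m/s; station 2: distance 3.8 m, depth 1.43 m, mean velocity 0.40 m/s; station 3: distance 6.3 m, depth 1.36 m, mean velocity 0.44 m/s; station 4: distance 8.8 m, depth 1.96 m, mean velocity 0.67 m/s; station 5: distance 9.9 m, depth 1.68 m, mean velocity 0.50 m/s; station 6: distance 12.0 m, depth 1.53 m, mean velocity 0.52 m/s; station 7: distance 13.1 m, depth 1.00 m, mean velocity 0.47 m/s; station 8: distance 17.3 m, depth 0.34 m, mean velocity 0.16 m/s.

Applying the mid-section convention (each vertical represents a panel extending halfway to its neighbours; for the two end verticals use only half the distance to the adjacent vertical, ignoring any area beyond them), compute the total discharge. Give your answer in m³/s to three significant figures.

w_1 = (3.8 − 0.0)/2 = 1.9 m; q_1 = 0.26 × 0.51 × 1.9 = 0.2519 m³/s
w_2 = (6.3 − 0.0)/2 = 3.15 m; q_2 = 0.40 × 1.43 × 3.15 = 1.802 m³/s
w_3 = (8.8 − 3.8)/2 = 2.5 m; q_3 = 0.44 × 1.36 × 2.5 = 1.496 m³/s
w_4 = (9.9 − 6.3)/2 = 1.8 m; q_4 = 0.67 × 1.96 × 1.8 = 2.364 m³/s
w_5 = (12.0 − 8.8)/2 = 1.6 m; q_5 = 0.50 × 1.68 × 1.6 = 1.344 m³/s
w_6 = (13.1 − 9.9)/2 = 1.6 m; q_6 = 0.52 × 1.53 × 1.6 = 1.273 m³/s
w_7 = (17.3 − 12.0)/2 = 2.65 m; q_7 = 0.47 × 1.00 × 2.65 = 1.246 m³/s
w_8 = (17.3 − 13.1)/2 = 2.1 m; q_8 = 0.16 × 0.34 × 2.1 = 0.1142 m³/s
Q = Σ qᵢ = 9.890 m³/s

9.89 m³/s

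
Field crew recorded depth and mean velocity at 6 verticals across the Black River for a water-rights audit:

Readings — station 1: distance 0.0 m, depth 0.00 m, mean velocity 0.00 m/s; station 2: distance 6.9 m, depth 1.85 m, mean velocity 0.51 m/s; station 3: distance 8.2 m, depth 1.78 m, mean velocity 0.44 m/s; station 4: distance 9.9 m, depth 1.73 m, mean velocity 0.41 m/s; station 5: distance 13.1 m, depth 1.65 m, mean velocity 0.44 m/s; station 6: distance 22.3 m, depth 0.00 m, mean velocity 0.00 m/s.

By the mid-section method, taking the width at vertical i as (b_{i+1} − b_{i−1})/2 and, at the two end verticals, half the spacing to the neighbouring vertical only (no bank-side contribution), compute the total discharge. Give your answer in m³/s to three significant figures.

11.3 m³/s

w_2 = (8.2 − 0.0)/2 = 4.1 m; q_2 = 0.51 × 1.85 × 4.1 = 3.868 m³/s
w_3 = (9.9 − 6.9)/2 = 1.5 m; q_3 = 0.44 × 1.78 × 1.5 = 1.175 m³/s
w_4 = (13.1 − 8.2)/2 = 2.45 m; q_4 = 0.41 × 1.73 × 2.45 = 1.738 m³/s
w_5 = (22.3 − 9.9)/2 = 6.2 m; q_5 = 0.44 × 1.65 × 6.2 = 4.501 m³/s
Stations 1, 6 contribute zero (depth or velocity is 0).
Q = Σ qᵢ = 11.28 m³/s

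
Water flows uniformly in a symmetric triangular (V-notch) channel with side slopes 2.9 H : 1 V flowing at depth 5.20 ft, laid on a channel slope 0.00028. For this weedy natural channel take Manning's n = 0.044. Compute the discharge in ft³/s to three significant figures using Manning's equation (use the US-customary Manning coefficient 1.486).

A = z·y² = 2.9×5.20² = 78.42 ft²
P = 2y√(1+z²) = 2×5.20×√(1+2.9²) = 31.90 ft
R = A/P = 78.42/31.90 = 2.458 ft
Q = (1.486/n)·A·R^(2/3)·S^(1/2) = (1.486/0.044) × 78.42 × 2.458^(2/3) × 0.00028^(1/2) = 80.71 ft³/s

80.7 ft³/s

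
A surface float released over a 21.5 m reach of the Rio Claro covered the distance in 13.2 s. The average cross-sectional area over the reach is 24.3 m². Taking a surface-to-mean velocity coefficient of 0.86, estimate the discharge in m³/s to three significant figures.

34.0 m³/s

v_surface = L / t̄ = 21.5 / 13.2 = 1.629 m/s
v_mean = 0.86 × 1.629 = 1.401 m/s
Q = A × v_mean = 24.3 × 1.401 = 34.04 m³/s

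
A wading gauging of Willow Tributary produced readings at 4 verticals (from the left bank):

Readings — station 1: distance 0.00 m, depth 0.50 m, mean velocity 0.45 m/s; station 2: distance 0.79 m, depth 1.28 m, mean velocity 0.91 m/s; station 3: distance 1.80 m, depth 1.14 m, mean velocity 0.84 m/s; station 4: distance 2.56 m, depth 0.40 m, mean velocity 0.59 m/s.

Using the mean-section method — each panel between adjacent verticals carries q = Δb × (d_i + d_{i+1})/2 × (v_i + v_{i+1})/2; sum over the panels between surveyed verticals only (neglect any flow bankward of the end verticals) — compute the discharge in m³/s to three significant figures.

1.97 m³/s

Panel 1-2: Δb = 0.79 m, d̄ = (0.50+1.28)/2 = 0.89, v̄ = (0.45+0.91)/2 = 0.68 → q = 0.79×0.89×0.68 = 0.4781 m³/s
Panel 2-3: Δb = 1.01 m, d̄ = (1.28+1.14)/2 = 1.21, v̄ = (0.91+0.84)/2 = 0.875 → q = 1.01×1.21×0.875 = 1.069 m³/s
Panel 3-4: Δb = 0.76 m, d̄ = (1.14+0.40)/2 = 0.77, v̄ = (0.84+0.59)/2 = 0.715 → q = 0.76×0.77×0.715 = 0.4184 m³/s
Q = Σ q = 1.966 m³/s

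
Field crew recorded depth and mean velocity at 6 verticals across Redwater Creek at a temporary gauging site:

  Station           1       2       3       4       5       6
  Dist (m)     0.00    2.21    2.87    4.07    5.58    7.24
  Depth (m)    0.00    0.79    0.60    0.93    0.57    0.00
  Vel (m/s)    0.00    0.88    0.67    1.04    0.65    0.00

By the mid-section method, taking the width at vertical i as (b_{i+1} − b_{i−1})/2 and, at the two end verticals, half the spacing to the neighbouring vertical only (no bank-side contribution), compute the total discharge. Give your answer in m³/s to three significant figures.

w_2 = (2.87 − 0.00)/2 = 1.435 m; q_2 = 0.88 × 0.79 × 1.435 = 0.9976 m³/s
w_3 = (4.07 − 2.21)/2 = 0.93 m; q_3 = 0.67 × 0.60 × 0.93 = 0.3739 m³/s
w_4 = (5.58 − 2.87)/2 = 1.355 m; q_4 = 1.04 × 0.93 × 1.355 = 1.311 m³/s
w_5 = (7.24 − 4.07)/2 = 1.585 m; q_5 = 0.65 × 0.57 × 1.585 = 0.5872 m³/s
Stations 1, 6 contribute zero (depth or velocity is 0).
Q = Σ qᵢ = 3.269 m³/s

3.27 m³/s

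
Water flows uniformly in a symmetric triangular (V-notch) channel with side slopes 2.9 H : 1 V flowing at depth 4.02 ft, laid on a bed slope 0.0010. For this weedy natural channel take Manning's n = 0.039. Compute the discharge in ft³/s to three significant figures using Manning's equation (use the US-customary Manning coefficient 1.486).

86.6 ft³/s

A = z·y² = 2.9×4.02² = 46.87 ft²
P = 2y√(1+z²) = 2×4.02×√(1+2.9²) = 24.66 ft
R = A/P = 46.87/24.66 = 1.900 ft
Q = (1.486/n)·A·R^(2/3)·S^(1/2) = (1.486/0.039) × 46.87 × 1.900^(2/3) × 0.0010^(1/2) = 86.63 ft³/s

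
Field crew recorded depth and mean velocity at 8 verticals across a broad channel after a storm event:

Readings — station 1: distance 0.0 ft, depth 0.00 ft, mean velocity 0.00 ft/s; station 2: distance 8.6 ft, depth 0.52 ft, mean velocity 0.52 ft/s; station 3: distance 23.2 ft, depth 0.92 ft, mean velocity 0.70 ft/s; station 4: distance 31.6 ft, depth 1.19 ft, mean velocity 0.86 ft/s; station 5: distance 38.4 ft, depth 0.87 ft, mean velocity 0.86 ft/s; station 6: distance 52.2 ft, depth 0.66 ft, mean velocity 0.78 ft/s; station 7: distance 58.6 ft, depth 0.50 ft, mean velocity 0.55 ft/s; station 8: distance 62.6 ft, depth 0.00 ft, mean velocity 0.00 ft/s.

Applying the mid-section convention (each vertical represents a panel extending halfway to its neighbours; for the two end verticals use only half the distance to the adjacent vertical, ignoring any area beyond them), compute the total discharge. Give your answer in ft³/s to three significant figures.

32.7 ft³/s

w_2 = (23.2 − 0.0)/2 = 11.6 ft; q_2 = 0.52 × 0.52 × 11.6 = 3.137 ft³/s
w_3 = (31.6 − 8.6)/2 = 11.5 ft; q_3 = 0.70 × 0.92 × 11.5 = 7.406 ft³/s
w_4 = (38.4 − 23.2)/2 = 7.6 ft; q_4 = 0.86 × 1.19 × 7.6 = 7.778 ft³/s
w_5 = (52.2 − 31.6)/2 = 10.3 ft; q_5 = 0.86 × 0.87 × 10.3 = 7.706 ft³/s
w_6 = (58.6 − 38.4)/2 = 10.1 ft; q_6 = 0.78 × 0.66 × 10.1 = 5.199 ft³/s
w_7 = (62.6 − 52.2)/2 = 5.2 ft; q_7 = 0.55 × 0.50 × 5.2 = 1.430 ft³/s
Stations 1, 8 contribute zero (depth or velocity is 0).
Q = Σ qᵢ = 32.66 ft³/s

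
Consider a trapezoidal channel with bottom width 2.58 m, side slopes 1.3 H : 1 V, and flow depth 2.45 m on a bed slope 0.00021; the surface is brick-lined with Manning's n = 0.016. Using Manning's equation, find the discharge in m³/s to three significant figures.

A = (b + z·y)·y = (2.58 + 1.3×2.45)×2.45 = 14.12 m²
P = b + 2y√(1+z²) = 2.58 + 2×2.45×√(1+1.3²) = 10.62 m
R = A/P = 14.12/10.62 = 1.330 m
Q = (1/n)·A·R^(2/3)·S^(1/2) = (1/0.016) × 14.12 × 1.330^(2/3) × 0.00021^(1/2) = 15.47 m³/s

15.5 m³/s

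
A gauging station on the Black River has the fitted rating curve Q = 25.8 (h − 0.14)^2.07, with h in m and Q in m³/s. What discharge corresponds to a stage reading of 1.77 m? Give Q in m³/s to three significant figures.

70.9 m³/s

Q = 25.8 × (1.77 − 0.14)^2.07 = 25.8 × 1.63^2.07 = 70.93 m³/s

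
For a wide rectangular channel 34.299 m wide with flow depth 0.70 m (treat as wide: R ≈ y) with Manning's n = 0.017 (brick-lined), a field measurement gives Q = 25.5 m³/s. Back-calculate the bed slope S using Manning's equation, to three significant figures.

A = b·y = 34.299 × 0.70 = 24.01 m²
Wide channel: R ≈ y = 0.70 m
S = (Q·n / (1·A·R^(2/3)))² = (25.5×0.017 / (1×24.01×0.7884))² = 0.0005245

0.000525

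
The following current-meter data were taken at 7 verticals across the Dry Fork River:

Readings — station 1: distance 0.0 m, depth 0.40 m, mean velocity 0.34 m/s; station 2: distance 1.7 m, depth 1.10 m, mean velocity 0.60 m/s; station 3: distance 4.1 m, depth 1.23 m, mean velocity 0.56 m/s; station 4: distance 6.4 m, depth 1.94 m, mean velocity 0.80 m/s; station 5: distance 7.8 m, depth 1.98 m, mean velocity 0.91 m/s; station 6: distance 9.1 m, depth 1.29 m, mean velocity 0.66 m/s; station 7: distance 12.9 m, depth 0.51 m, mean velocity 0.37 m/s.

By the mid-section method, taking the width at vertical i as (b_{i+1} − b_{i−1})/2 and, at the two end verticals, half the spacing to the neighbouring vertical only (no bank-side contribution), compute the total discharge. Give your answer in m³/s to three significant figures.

w_1 = (1.7 − 0.0)/2 = 0.85 m; q_1 = 0.34 × 0.40 × 0.85 = 0.1156 m³/s
w_2 = (4.1 − 0.0)/2 = 2.05 m; q_2 = 0.60 × 1.10 × 2.05 = 1.353 m³/s
w_3 = (6.4 − 1.7)/2 = 2.35 m; q_3 = 0.56 × 1.23 × 2.35 = 1.619 m³/s
w_4 = (7.8 − 4.1)/2 = 1.85 m; q_4 = 0.80 × 1.94 × 1.85 = 2.871 m³/s
w_5 = (9.1 − 6.4)/2 = 1.35 m; q_5 = 0.91 × 1.98 × 1.35 = 2.432 m³/s
w_6 = (12.9 − 7.8)/2 = 2.55 m; q_6 = 0.66 × 1.29 × 2.55 = 2.171 m³/s
w_7 = (12.9 − 9.1)/2 = 1.9 m; q_7 = 0.37 × 0.51 × 1.9 = 0.3585 m³/s
Q = Σ qᵢ = 10.92 m³/s

10.9 m³/s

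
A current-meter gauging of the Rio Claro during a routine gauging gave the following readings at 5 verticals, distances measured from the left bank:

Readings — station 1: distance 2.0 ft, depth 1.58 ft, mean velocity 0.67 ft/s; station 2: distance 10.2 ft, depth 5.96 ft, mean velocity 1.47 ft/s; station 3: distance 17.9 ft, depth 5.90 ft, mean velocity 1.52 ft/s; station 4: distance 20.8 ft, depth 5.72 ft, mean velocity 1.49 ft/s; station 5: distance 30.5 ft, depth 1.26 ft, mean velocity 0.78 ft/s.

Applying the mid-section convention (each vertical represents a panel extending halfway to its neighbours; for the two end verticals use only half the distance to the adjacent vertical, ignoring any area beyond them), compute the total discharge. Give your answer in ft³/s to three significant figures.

w_1 = (10.2 − 2.0)/2 = 4.1 ft; q_1 = 0.67 × 1.58 × 4.1 = 4.340 ft³/s
w_2 = (17.9 − 2.0)/2 = 7.95 ft; q_2 = 1.47 × 5.96 × 7.95 = 69.65 ft³/s
w_3 = (20.8 − 10.2)/2 = 5.3 ft; q_3 = 1.52 × 5.90 × 5.3 = 47.53 ft³/s
w_4 = (30.5 − 17.9)/2 = 6.3 ft; q_4 = 1.49 × 5.72 × 6.3 = 53.69 ft³/s
w_5 = (30.5 − 20.8)/2 = 4.85 ft; q_5 = 0.78 × 1.26 × 4.85 = 4.767 ft³/s
Q = Σ qᵢ = 180.0 ft³/s

180 ft³/s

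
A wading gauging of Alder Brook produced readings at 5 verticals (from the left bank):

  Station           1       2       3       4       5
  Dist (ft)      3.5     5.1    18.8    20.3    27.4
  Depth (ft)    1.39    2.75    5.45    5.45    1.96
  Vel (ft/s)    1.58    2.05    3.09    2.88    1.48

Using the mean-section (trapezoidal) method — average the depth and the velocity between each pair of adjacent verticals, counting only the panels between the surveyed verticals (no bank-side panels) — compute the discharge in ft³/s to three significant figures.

232 ft³/s

Panel 1-2: Δb = 1.6 ft, d̄ = (1.39+2.75)/2 = 2.07, v̄ = (1.58+2.05)/2 = 1.815 → q = 1.6×2.07×1.815 = 6.011 ft³/s
Panel 2-3: Δb = 13.7 ft, d̄ = (2.75+5.45)/2 = 4.1, v̄ = (2.05+3.09)/2 = 2.57 → q = 13.7×4.1×2.57 = 144.4 ft³/s
Panel 3-4: Δb = 1.5 ft, d̄ = (5.45+5.45)/2 = 5.45, v̄ = (3.09+2.88)/2 = 2.985 → q = 1.5×5.45×2.985 = 24.40 ft³/s
Panel 4-5: Δb = 7.1 ft, d̄ = (5.45+1.96)/2 = 3.705, v̄ = (2.88+1.48)/2 = 2.18 → q = 7.1×3.705×2.18 = 57.35 ft³/s
Q = Σ q = 232.1 ft³/s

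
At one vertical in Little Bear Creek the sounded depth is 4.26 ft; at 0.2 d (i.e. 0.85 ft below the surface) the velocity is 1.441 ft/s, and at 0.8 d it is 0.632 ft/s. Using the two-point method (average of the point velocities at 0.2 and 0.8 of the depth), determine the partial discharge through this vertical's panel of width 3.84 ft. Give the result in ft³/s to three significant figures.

v̄ = (1.441 + 0.632) / 2 = 1.037 ft/s
q = v̄ × d × w = 1.037 × 4.26 × 3.84 = 16.96 ft³/s

17.0 ft³/s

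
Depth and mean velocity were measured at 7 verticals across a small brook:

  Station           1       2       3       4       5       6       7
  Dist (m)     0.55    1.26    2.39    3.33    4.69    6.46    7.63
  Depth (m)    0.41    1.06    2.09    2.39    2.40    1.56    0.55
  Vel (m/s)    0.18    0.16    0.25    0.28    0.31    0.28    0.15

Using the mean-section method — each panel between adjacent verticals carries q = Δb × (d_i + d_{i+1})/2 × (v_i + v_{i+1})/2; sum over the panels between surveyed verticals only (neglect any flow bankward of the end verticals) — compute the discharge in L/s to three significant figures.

Panel 1-2: Δb = 0.71 m, d̄ = (0.41+1.06)/2 = 0.735, v̄ = (0.18+0.16)/2 = 0.17 → q = 0.71×0.735×0.17 = 0.08871 m³/s
Panel 2-3: Δb = 1.13 m, d̄ = (1.06+2.09)/2 = 1.575, v̄ = (0.16+0.25)/2 = 0.205 → q = 1.13×1.575×0.205 = 0.3648 m³/s
Panel 3-4: Δb = 0.94 m, d̄ = (2.09+2.39)/2 = 2.24, v̄ = (0.25+0.28)/2 = 0.265 → q = 0.94×2.24×0.265 = 0.5580 m³/s
Panel 4-5: Δb = 1.36 m, d̄ = (2.39+2.40)/2 = 2.395, v̄ = (0.28+0.31)/2 = 0.295 → q = 1.36×2.395×0.295 = 0.9609 m³/s
Panel 5-6: Δb = 1.77 m, d̄ = (2.40+1.56)/2 = 1.98, v̄ = (0.31+0.28)/2 = 0.295 → q = 1.77×1.98×0.295 = 1.034 m³/s
Panel 6-7: Δb = 1.17 m, d̄ = (1.56+0.55)/2 = 1.055, v̄ = (0.28+0.15)/2 = 0.215 → q = 1.17×1.055×0.215 = 0.2654 m³/s
Q = Σ q = 3.272 m³/s
= 3.272 × 1000 = 3272 L/s

3270 L/s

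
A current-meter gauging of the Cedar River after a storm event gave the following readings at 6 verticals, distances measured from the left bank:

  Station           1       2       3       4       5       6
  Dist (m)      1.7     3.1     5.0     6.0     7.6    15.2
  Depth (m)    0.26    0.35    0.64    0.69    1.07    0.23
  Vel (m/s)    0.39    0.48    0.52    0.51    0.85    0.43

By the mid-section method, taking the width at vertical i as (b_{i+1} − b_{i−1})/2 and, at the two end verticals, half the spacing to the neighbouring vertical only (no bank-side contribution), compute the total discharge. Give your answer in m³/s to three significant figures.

5.85 m³/s

w_1 = (3.1 − 1.7)/2 = 0.7 m; q_1 = 0.39 × 0.26 × 0.7 = 0.07098 m³/s
w_2 = (5.0 − 1.7)/2 = 1.65 m; q_2 = 0.48 × 0.35 × 1.65 = 0.2772 m³/s
w_3 = (6.0 − 3.1)/2 = 1.45 m; q_3 = 0.52 × 0.64 × 1.45 = 0.4826 m³/s
w_4 = (7.6 − 5.0)/2 = 1.3 m; q_4 = 0.51 × 0.69 × 1.3 = 0.4575 m³/s
w_5 = (15.2 − 6.0)/2 = 4.6 m; q_5 = 0.85 × 1.07 × 4.6 = 4.184 m³/s
w_6 = (15.2 − 7.6)/2 = 3.8 m; q_6 = 0.43 × 0.23 × 3.8 = 0.3758 m³/s
Q = Σ qᵢ = 5.848 m³/s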